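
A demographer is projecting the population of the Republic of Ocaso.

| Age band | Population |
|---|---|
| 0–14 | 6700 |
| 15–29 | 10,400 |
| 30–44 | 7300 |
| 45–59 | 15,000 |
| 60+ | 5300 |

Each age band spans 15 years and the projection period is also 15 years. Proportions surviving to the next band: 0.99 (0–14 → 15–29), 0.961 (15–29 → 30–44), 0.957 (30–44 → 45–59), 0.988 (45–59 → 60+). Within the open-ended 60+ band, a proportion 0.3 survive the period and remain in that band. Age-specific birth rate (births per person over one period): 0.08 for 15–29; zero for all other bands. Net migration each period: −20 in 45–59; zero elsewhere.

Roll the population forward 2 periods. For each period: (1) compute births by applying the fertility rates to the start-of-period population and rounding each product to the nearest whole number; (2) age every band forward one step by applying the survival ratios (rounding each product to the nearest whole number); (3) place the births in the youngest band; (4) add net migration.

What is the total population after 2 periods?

Period 1:
Births: 10400 × 0.08 = 832
15–29: 6700 × 0.99 = 6633
30–44: 10400 × 0.961 = 9994
45–59: 7300 × 0.957 = 6986
60+: 15000 × 0.988 + 5300 × 0.3 = 14820 + 1590 = 16410
Net migration: 45–59 − 20 → 6966
Giving 832 / 6633 / 9994 / 6966 / 16410.
Period 2:
Births: 6633 × 0.08 = 531
15–29: 832 × 0.99 = 824
30–44: 6633 × 0.961 = 6374
45–59: 9994 × 0.957 = 9564
60+: 6966 × 0.988 + 16410 × 0.3 = 6882 + 4923 = 11805
Net migration: 45–59 − 20 → 9544
Giving 531 / 824 / 6374 / 9544 / 11805.
Total after period 2: 531 + 824 + 6374 + 9544 + 11805 = 29078

29078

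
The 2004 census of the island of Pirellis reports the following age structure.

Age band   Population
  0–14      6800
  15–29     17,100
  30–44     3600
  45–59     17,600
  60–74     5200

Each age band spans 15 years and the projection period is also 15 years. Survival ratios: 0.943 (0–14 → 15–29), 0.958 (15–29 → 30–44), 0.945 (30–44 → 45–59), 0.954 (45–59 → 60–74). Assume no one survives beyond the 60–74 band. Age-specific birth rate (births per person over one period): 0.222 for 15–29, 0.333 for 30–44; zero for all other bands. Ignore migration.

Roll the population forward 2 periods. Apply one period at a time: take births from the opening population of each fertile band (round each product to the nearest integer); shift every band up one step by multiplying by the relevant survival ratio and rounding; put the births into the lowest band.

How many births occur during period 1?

4995

After projecting period 1:
Births: 17100 * 0.222 = 3796  |  3600 * 0.333 = 1199 ⇒ total 4995
15–29: 6800 * 0.943 = 6412
30–44: 17100 * 0.958 = 16382
45–59: 3600 * 0.945 = 3402
60–74: 17600 * 0.954 = 16790
Population now: 0–14=4995, 15–29=6412, 30–44=16382, 45–59=3402, 60–74=16790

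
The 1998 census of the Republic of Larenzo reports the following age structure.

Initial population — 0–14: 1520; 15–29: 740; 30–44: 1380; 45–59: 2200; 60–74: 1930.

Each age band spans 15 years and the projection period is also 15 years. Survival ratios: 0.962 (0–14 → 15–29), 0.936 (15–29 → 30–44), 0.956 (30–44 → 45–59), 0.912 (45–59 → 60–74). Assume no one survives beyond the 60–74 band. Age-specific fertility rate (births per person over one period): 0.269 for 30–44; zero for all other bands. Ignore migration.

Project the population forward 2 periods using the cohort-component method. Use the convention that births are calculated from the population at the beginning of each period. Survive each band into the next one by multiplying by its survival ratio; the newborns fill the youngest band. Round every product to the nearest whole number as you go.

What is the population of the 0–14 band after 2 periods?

186

Period 1:
Births: 1380 * 0.269 = 371
15–29: 1520 * 0.962 = 1462
30–44: 740 * 0.936 = 693
45–59: 1380 * 0.956 = 1319
60–74: 2200 * 0.912 = 2006
→ [371, 1462, 693, 1319, 2006]
Period 2:
Births: 693 * 0.269 = 186
15–29: 371 * 0.962 = 357
30–44: 1462 * 0.936 = 1368
45–59: 693 * 0.956 = 663
60–74: 1319 * 0.912 = 1203
→ [186, 357, 1368, 663, 1203]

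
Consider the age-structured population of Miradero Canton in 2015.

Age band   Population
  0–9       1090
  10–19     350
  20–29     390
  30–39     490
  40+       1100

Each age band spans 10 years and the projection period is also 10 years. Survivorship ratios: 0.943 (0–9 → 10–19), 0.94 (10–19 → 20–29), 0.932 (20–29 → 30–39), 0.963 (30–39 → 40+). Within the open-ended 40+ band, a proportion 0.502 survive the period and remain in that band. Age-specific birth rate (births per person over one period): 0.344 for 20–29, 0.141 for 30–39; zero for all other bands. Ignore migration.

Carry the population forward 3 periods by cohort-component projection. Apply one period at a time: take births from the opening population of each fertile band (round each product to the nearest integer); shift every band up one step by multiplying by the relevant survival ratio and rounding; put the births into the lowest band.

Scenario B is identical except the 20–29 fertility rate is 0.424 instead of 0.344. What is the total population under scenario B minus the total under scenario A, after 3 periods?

Let group 1 be 0–9 through group 5 = 40+.
[period 1]
Births: 390 × 0.344 = 134  |  490 × 0.141 = 69 — total 203
Group 2: 1090 × 0.943 = 1028
Group 3: 350 × 0.94 = 329
Group 4: 390 × 0.932 = 363
Group 5: 490 × 0.963 + 1100 × 0.502 = 472 + 552 = 1024
Giving 203 / 1028 / 329 / 363 / 1024.
[period 2]
Births: 329 × 0.344 = 113  |  363 × 0.141 = 51 — total 164
Group 2: 203 × 0.943 = 191
Group 3: 1028 × 0.94 = 966
Group 4: 329 × 0.932 = 307
Group 5: 363 × 0.963 + 1024 × 0.502 = 350 + 514 = 864
Giving 164 / 191 / 966 / 307 / 864.
[period 3]
Births: 966 × 0.344 = 332  |  307 × 0.141 = 43 — total 375
Group 2: 164 × 0.943 = 155
Group 3: 191 × 0.94 = 180
Group 4: 966 × 0.932 = 900
Group 5: 307 × 0.963 + 864 × 0.502 = 296 + 434 = 730
Giving 375 / 155 / 180 / 900 / 730.
Scenario A total after 3 periods: 2340
Scenario B projection —
[period 1]
Births: 390 × 0.424 = 165  |  490 × 0.141 = 69 — total 234
Group 2: 1090 × 0.943 = 1028
Group 3: 350 × 0.94 = 329
Group 4: 390 × 0.932 = 363
Group 5: 490 × 0.963 + 1100 × 0.502 = 472 + 552 = 1024
Giving 234 / 1028 / 329 / 363 / 1024.
[period 2]
Births: 329 × 0.424 = 139  |  363 × 0.141 = 51 — total 190
Group 2: 234 × 0.943 = 221
Group 3: 1028 × 0.94 = 966
Group 4: 329 × 0.932 = 307
Group 5: 363 × 0.963 + 1024 × 0.502 = 350 + 514 = 864
Giving 190 / 221 / 966 / 307 / 864.
[period 3]
Births: 966 × 0.424 = 410  |  307 × 0.141 = 43 — total 453
Group 2: 190 × 0.943 = 179
Group 3: 221 × 0.94 = 208
Group 4: 966 × 0.932 = 900
Group 5: 307 × 0.963 + 864 × 0.502 = 296 + 434 = 730
Giving 453 / 179 / 208 / 900 / 730.
Scenario B total after 3 periods: 2470
Difference B − A = 2470 − 2340 = 130

130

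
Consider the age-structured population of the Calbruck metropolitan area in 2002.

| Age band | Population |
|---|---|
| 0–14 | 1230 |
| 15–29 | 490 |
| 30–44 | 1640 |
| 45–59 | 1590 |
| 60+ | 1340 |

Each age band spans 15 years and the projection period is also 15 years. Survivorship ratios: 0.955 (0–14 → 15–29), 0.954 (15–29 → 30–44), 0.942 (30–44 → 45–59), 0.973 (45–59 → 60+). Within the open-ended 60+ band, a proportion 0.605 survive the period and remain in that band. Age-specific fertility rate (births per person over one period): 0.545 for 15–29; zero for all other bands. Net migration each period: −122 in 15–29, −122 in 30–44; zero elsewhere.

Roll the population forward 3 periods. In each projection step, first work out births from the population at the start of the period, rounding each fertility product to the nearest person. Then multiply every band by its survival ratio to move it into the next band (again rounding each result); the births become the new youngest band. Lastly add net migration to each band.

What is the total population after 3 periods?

Call the groups 1 to 5, youngest first.
— Period 1 —
Births: 490 × 0.545 = 267
Group 2: 1230 × 0.955 = 1175
Group 3: 490 × 0.954 = 467
Group 4: 1640 × 0.942 = 1545
Group 5: 1590 × 0.973 + 1340 × 0.605 = 1547 + 811 = 2358
Net migration: Group 2 − 122 → 1053; Group 3 − 122 → 345
Population now: 0–14=267, 15–29=1053, 30–44=345, 45–59=1545, 60+=2358
— Period 2 —
Births: 1053 × 0.545 = 574
Group 2: 267 × 0.955 = 255
Group 3: 1053 × 0.954 = 1005
Group 4: 345 × 0.942 = 325
Group 5: 1545 × 0.973 + 2358 × 0.605 = 1503 + 1427 = 2930
Net migration: Group 2 − 122 → 133; Group 3 − 122 → 883
Population now: 0–14=574, 15–29=133, 30–44=883, 45–59=325, 60+=2930
— Period 3 —
Births: 133 × 0.545 = 72
Group 2: 574 × 0.955 = 548
Group 3: 133 × 0.954 = 127
Group 4: 883 × 0.942 = 832
Group 5: 325 × 0.973 + 2930 × 0.605 = 316 + 1773 = 2089
Net migration: Group 2 − 122 → 426; Group 3 − 122 → 5
Population now: 0–14=72, 15–29=426, 30–44=5, 45–59=832, 60+=2089
Total after period 3: 72 + 426 + 5 + 832 + 2089 = 3424

3424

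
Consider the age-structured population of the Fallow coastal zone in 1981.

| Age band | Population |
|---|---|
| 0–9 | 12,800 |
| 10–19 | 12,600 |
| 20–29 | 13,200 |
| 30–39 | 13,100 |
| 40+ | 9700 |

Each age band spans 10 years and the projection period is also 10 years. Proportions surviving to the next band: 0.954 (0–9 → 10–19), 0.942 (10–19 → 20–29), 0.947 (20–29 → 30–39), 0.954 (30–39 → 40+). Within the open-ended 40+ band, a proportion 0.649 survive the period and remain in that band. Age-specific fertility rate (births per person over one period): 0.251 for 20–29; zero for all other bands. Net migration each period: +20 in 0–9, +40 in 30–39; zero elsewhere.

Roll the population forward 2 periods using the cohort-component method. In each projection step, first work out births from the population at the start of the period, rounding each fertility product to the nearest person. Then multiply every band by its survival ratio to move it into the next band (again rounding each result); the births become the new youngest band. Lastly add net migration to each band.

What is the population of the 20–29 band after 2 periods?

Period 1.
Births: 13200 * 0.251 = 3313
10–19: 12800 * 0.954 = 12211
20–29: 12600 * 0.942 = 11869
30–39: 13200 * 0.947 = 12500
40+: 13100 * 0.954 + 9700 * 0.649 = 12497 + 6295 = 18792
Net migration: 0–9 + 20 → 3333; 30–39 + 40 → 12540
Population now: 0–9=3333, 10–19=12211, 20–29=11869, 30–39=12540, 40+=18792
Period 2.
Births: 11869 * 0.251 = 2979
10–19: 3333 * 0.954 = 3180
20–29: 12211 * 0.942 = 11503
30–39: 11869 * 0.947 = 11240
40+: 12540 * 0.954 + 18792 * 0.649 = 11963 + 12196 = 24159
Net migration: 0–9 + 20 → 2999; 30–39 + 40 → 11280
Population now: 0–9=2999, 10–19=3180, 20–29=11503, 30–39=11280, 40+=24159

11503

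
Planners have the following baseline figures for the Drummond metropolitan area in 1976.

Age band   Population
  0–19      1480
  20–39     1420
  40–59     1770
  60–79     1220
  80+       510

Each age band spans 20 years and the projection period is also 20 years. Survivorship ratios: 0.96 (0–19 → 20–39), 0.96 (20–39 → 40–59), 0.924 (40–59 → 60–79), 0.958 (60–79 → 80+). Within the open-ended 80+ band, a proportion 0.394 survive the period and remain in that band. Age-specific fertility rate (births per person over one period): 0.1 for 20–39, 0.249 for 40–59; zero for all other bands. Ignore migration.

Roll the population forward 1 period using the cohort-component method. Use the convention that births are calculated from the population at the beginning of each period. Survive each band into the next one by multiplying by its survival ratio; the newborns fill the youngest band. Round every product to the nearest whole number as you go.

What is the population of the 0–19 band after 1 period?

583

After projecting period 1:
Births: 1420 * 0.1 = 142 ; 1770 * 0.249 = 441 → total 583
20–39: 1480 * 0.96 = 1421
40–59: 1420 * 0.96 = 1363
60–79: 1770 * 0.924 = 1635
80+: 1220 * 0.958 + 510 * 0.394 = 1169 + 201 = 1370
Giving 583 / 1421 / 1363 / 1635 / 1370.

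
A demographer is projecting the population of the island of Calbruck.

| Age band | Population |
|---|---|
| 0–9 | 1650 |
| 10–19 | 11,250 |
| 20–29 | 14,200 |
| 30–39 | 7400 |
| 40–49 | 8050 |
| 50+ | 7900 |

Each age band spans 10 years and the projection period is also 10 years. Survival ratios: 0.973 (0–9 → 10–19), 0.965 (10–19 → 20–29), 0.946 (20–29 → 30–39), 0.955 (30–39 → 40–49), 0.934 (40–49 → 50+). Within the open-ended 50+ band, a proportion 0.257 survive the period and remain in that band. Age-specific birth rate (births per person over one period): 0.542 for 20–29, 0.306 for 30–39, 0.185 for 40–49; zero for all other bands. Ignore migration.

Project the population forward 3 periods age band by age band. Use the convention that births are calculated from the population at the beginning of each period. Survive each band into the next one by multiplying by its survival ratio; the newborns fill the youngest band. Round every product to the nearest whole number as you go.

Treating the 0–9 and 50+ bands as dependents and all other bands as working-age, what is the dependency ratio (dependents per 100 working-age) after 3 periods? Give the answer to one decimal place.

Numbering the bands 1..6 from youngest to oldest:
[period 1]
Births: 14200 × 0.542 = 7696 ; 7400 × 0.306 = 2264 ; 8050 × 0.185 = 1489 → total 11449
Band 2: 1650 × 0.973 = 1605
Band 3: 11250 × 0.965 = 10856
Band 4: 14200 × 0.946 = 13433
Band 5: 7400 × 0.955 = 7067
Band 6: 8050 × 0.934 + 7900 × 0.257 = 7519 + 2030 = 9549
→ [11449, 1605, 10856, 13433, 7067, 9549]
[period 2]
Births: 10856 × 0.542 = 5884 ; 13433 × 0.306 = 4110 ; 7067 × 0.185 = 1307 → total 11301
Band 2: 11449 × 0.973 = 11140
Band 3: 1605 × 0.965 = 1549
Band 4: 10856 × 0.946 = 10270
Band 5: 13433 × 0.955 = 12829
Band 6: 7067 × 0.934 + 9549 × 0.257 = 6601 + 2454 = 9055
→ [11301, 11140, 1549, 10270, 12829, 9055]
[period 3]
Births: 1549 × 0.542 = 840 ; 10270 × 0.306 = 3143 ; 12829 × 0.185 = 2373 → total 6356
Band 2: 11301 × 0.973 = 10996
Band 3: 11140 × 0.965 = 10750
Band 4: 1549 × 0.946 = 1465
Band 5: 10270 × 0.955 = 9808
Band 6: 12829 × 0.934 + 9055 × 0.257 = 11982 + 2327 = 14309
→ [6356, 10996, 10750, 1465, 9808, 14309]
Dependents (band 0–9 + band 50+) = 6356 + 14309 = 20665; working-age = 33019; ratio = 20665/33019 × 100 = 62.6

62.6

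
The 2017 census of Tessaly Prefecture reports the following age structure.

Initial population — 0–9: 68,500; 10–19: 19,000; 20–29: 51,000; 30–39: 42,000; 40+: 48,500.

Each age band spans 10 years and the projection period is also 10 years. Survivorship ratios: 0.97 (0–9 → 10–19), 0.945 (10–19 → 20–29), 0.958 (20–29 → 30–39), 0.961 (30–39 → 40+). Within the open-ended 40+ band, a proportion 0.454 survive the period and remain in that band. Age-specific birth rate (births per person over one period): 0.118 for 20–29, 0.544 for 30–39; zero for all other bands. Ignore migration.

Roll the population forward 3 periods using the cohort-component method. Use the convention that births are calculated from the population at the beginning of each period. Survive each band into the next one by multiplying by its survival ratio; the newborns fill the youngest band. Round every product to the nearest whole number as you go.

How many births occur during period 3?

Period 1:
Births: 51000 * 0.118 = 6018 ; 42000 * 0.544 = 22848 → 28866
10–19: 68500 * 0.97 = 66445
20–29: 19000 * 0.945 = 17955
30–39: 51000 * 0.958 = 48858
40+: 42000 * 0.961 + 48500 * 0.454 = 40362 + 22019 = 62381
Population now: 0–9=28866, 10–19=66445, 20–29=17955, 30–39=48858, 40+=62381
Period 2:
Births: 17955 * 0.118 = 2119 ; 48858 * 0.544 = 26579 → 28698
10–19: 28866 * 0.97 = 28000
20–29: 66445 * 0.945 = 62791
30–39: 17955 * 0.958 = 17201
40+: 48858 * 0.961 + 62381 * 0.454 = 46953 + 28321 = 75274
Population now: 0–9=28698, 10–19=28000, 20–29=62791, 30–39=17201, 40+=75274
Period 3:
Births: 62791 * 0.118 = 7409 ; 17201 * 0.544 = 9357 → 16766
10–19: 28698 * 0.97 = 27837
20–29: 28000 * 0.945 = 26460
30–39: 62791 * 0.958 = 60154
40+: 17201 * 0.961 + 75274 * 0.454 = 16530 + 34174 = 50704
Population now: 0–9=16766, 10–19=27837, 20–29=26460, 30–39=60154, 40+=50704

16766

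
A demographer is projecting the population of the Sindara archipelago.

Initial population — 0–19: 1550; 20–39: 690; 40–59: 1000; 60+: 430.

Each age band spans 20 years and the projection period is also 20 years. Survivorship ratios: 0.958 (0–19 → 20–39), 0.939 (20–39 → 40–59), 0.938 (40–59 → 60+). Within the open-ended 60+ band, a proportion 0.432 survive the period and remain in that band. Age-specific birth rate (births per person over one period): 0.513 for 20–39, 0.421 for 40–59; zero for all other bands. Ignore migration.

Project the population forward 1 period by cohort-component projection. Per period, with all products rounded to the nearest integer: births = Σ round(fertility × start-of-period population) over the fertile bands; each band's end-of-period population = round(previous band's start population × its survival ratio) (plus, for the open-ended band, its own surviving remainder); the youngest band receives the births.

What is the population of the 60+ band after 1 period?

1124

Period 1.
Births: 690 × 0.513 = 354  |  1000 × 0.421 = 421 → total 775
20–39: 1550 × 0.958 = 1485
40–59: 690 × 0.939 = 648
60+: 1000 × 0.938 + 430 × 0.432 = 938 + 186 = 1124
Population now: 0–19=775, 20–39=1485, 40–59=648, 60+=1124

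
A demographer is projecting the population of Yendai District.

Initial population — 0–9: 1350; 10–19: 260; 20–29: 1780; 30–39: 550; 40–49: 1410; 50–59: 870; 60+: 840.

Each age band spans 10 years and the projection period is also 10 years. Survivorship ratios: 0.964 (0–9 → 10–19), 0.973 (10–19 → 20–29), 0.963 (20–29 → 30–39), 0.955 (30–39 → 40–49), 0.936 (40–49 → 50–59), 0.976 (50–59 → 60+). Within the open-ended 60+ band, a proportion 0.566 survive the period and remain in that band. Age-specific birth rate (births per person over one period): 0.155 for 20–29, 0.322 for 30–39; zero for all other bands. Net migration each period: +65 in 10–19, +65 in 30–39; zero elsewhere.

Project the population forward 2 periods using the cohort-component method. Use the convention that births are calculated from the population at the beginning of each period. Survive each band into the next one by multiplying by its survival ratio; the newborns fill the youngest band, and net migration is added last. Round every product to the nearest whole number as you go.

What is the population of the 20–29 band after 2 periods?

1329

[period 1]
Births: 1780 * 0.155 = 276  |  550 * 0.322 = 177 — total 453
10–19: 1350 * 0.964 = 1301
20–29: 260 * 0.973 = 253
30–39: 1780 * 0.963 = 1714
40–49: 550 * 0.955 = 525
50–59: 1410 * 0.936 = 1320
60+: 870 * 0.976 + 840 * 0.566 = 849 + 475 = 1324
Net migration: 10–19 + 65 → 1366; 30–39 + 65 → 1779
Giving 453 / 1366 / 253 / 1779 / 525 / 1320 / 1324.
[period 2]
Births: 253 * 0.155 = 39  |  1779 * 0.322 = 573 — total 612
10–19: 453 * 0.964 = 437
20–29: 1366 * 0.973 = 1329
30–39: 253 * 0.963 = 244
40–49: 1779 * 0.955 = 1699
50–59: 525 * 0.936 = 491
60+: 1320 * 0.976 + 1324 * 0.566 = 1288 + 749 = 2037
Net migration: 10–19 + 65 → 502; 30–39 + 65 → 309
Giving 612 / 502 / 1329 / 309 / 1699 / 491 / 2037.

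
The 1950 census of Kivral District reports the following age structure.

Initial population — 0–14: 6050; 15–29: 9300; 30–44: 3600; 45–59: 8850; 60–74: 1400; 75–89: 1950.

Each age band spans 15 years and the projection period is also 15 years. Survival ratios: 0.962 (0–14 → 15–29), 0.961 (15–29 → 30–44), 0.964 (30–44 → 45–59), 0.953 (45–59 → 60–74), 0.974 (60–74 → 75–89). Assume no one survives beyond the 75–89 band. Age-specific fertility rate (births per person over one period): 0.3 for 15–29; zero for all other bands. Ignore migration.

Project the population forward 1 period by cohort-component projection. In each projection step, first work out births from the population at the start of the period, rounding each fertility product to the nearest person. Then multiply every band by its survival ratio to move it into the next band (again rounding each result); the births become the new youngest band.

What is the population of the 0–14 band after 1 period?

2790

Period 1:
Births: 9300 × 0.3 = 2790
15–29: 6050 × 0.962 = 5820
30–44: 9300 × 0.961 = 8937
45–59: 3600 × 0.964 = 3470
60–74: 8850 × 0.953 = 8434
75–89: 1400 × 0.974 = 1364
→ [2790, 5820, 8937, 3470, 8434, 1364]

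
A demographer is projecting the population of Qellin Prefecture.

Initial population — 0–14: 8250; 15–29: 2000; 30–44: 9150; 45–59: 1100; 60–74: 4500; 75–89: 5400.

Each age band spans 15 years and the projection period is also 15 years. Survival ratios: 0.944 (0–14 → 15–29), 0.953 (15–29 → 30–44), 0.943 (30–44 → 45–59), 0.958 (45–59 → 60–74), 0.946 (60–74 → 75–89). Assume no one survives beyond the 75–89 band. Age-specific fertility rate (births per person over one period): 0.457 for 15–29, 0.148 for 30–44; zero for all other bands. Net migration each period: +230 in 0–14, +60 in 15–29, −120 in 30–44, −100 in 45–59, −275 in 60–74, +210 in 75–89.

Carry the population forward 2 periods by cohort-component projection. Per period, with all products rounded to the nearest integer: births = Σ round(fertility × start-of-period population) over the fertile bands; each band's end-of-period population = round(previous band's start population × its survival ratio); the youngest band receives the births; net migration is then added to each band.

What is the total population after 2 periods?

[period 1]
Births: 2000 * 0.457 = 914 ; 9150 * 0.148 = 1354 — total 2268
15–29: 8250 * 0.944 = 7788
30–44: 2000 * 0.953 = 1906
45–59: 9150 * 0.943 = 8628
60–74: 1100 * 0.958 = 1054
75–89: 4500 * 0.946 = 4257
Net migration: 0–14 + 230 → 2498; 15–29 + 60 → 7848; 30–44 − 120 → 1786; 45–59 − 100 → 8528; 60–74 − 275 → 779; 75–89 + 210 → 4467
Giving 2498 / 7848 / 1786 / 8528 / 779 / 4467.
[period 2]
Births: 7848 * 0.457 = 3587 ; 1786 * 0.148 = 264 — total 3851
15–29: 2498 * 0.944 = 2358
30–44: 7848 * 0.953 = 7479
45–59: 1786 * 0.943 = 1684
60–74: 8528 * 0.958 = 8170
75–89: 779 * 0.946 = 737
Net migration: 0–14 + 230 → 4081; 15–29 + 60 → 2418; 30–44 − 120 → 7359; 45–59 − 100 → 1584; 60–74 − 275 → 7895; 75–89 + 210 → 947
Giving 4081 / 2418 / 7359 / 1584 / 7895 / 947.
Total after period 2: 4081 + 2418 + 7359 + 1584 + 7895 + 947 = 24284

24284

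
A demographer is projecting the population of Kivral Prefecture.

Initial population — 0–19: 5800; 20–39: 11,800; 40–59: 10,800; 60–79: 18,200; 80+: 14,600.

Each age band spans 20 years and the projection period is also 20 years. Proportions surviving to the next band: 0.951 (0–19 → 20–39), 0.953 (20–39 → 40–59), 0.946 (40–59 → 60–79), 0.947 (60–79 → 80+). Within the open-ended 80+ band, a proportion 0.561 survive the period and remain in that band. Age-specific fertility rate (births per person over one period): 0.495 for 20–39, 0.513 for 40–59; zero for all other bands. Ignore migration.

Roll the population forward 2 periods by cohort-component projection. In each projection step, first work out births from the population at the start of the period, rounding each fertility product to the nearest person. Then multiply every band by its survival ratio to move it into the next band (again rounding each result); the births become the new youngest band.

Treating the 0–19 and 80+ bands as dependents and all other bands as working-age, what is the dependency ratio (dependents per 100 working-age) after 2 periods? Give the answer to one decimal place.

Period 1:
Births: 11800 × 0.495 = 5841, 10800 × 0.513 = 5540 → 11381
20–39: 5800 × 0.951 = 5516
40–59: 11800 × 0.953 = 11245
60–79: 10800 × 0.946 = 10217
80+: 18200 × 0.947 + 14600 × 0.561 = 17235 + 8191 = 25426
→ [11381, 5516, 11245, 10217, 25426]
Period 2:
Births: 5516 × 0.495 = 2730, 11245 × 0.513 = 5769 → 8499
20–39: 11381 × 0.951 = 10823
40–59: 5516 × 0.953 = 5257
60–79: 11245 × 0.946 = 10638
80+: 10217 × 0.947 + 25426 × 0.561 = 9675 + 14264 = 23939
→ [8499, 10823, 5257, 10638, 23939]
Dependents (band 0–19 + band 80+) = 8499 + 23939 = 32438; working-age = 26718; ratio = 32438/26718 × 100 = 121.4

121.4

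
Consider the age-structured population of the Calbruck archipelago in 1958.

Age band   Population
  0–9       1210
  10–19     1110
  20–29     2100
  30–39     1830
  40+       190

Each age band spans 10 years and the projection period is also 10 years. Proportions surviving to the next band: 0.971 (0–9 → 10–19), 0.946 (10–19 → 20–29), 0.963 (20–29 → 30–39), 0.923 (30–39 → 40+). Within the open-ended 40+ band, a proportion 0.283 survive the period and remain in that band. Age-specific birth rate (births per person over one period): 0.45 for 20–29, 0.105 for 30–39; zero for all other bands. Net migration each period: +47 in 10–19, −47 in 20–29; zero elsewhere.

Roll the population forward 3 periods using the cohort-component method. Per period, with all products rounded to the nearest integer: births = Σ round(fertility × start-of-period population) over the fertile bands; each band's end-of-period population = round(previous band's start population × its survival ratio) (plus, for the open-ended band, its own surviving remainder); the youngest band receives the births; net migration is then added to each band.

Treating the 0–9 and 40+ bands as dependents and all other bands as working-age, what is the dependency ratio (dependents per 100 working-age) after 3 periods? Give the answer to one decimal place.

77.1

Call the groups 1 to 5, youngest first.
Period 1:
Births: 2100 × 0.45 = 945 ; 1830 × 0.105 = 192 — total 1137
Group 2: 1210 × 0.971 = 1175
Group 3: 1110 × 0.946 = 1050
Group 4: 2100 × 0.963 = 2022
Group 5: 1830 × 0.923 + 190 × 0.283 = 1689 + 54 = 1743
Net migration: Group 2 + 47 → 1222; Group 3 − 47 → 1003
Population now: 0–9=1137, 10–19=1222, 20–29=1003, 30–39=2022, 40+=1743
Period 2:
Births: 1003 × 0.45 = 451 ; 2022 × 0.105 = 212 — total 663
Group 2: 1137 × 0.971 = 1104
Group 3: 1222 × 0.946 = 1156
Group 4: 1003 × 0.963 = 966
Group 5: 2022 × 0.923 + 1743 × 0.283 = 1866 + 493 = 2359
Net migration: Group 2 + 47 → 1151; Group 3 − 47 → 1109
Population now: 0–9=663, 10–19=1151, 20–29=1109, 30–39=966, 40+=2359
Period 3:
Births: 1109 × 0.45 = 499 ; 966 × 0.105 = 101 — total 600
Group 2: 663 × 0.971 = 644
Group 3: 1151 × 0.946 = 1089
Group 4: 1109 × 0.963 = 1068
Group 5: 966 × 0.923 + 2359 × 0.283 = 892 + 668 = 1560
Net migration: Group 2 + 47 → 691; Group 3 − 47 → 1042
Population now: 0–9=600, 10–19=691, 20–29=1042, 30–39=1068, 40+=1560
Dependents (band 0–9 + band 40+) = 600 + 1560 = 2160; working-age = 2801; ratio = 2160/2801 × 100 = 77.1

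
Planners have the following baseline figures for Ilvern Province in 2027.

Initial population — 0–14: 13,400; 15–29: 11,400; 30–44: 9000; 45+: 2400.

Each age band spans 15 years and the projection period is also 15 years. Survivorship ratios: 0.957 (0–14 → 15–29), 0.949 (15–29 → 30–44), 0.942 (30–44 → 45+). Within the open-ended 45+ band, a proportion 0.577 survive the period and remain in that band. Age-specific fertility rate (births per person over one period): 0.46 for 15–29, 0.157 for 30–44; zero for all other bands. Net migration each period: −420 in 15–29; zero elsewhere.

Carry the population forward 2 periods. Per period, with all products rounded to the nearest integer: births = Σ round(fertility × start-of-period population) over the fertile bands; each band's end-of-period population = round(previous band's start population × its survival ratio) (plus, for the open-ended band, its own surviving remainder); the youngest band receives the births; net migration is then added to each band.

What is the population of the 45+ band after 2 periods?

Period 1.
Births: 11400 * 0.46 = 5244  |  9000 * 0.157 = 1413 ⇒ total 6657
15–29: 13400 * 0.957 = 12824
30–44: 11400 * 0.949 = 10819
45+: 9000 * 0.942 + 2400 * 0.577 = 8478 + 1385 = 9863
Net migration: 15–29 − 420 → 12404
→ [6657, 12404, 10819, 9863]
Period 2.
Births: 12404 * 0.46 = 5706  |  10819 * 0.157 = 1699 ⇒ total 7405
15–29: 6657 * 0.957 = 6371
30–44: 12404 * 0.949 = 11771
45+: 10819 * 0.942 + 9863 * 0.577 = 10191 + 5691 = 15882
Net migration: 15–29 − 420 → 5951
→ [7405, 5951, 11771, 15882]

15882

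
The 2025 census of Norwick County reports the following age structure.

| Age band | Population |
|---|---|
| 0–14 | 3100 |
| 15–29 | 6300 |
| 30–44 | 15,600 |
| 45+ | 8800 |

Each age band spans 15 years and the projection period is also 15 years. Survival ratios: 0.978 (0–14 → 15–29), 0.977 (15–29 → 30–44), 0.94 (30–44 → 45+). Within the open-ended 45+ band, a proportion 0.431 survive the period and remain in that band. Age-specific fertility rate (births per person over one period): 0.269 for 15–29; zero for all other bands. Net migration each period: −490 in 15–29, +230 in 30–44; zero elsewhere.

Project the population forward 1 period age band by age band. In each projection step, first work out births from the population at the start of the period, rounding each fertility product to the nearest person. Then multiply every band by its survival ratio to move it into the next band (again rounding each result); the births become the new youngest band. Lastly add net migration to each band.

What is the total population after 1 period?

[period 1]
Births: 6300 × 0.269 = 1695
15–29: 3100 × 0.978 = 3032
30–44: 6300 × 0.977 = 6155
45+: 15600 × 0.94 + 8800 × 0.431 = 14664 + 3793 = 18457
Net migration: 15–29 − 490 → 2542; 30–44 + 230 → 6385
Population now: 0–14=1695, 15–29=2542, 30–44=6385, 45+=18457
Total after period 1: 1695 + 2542 + 6385 + 18457 = 29079

29079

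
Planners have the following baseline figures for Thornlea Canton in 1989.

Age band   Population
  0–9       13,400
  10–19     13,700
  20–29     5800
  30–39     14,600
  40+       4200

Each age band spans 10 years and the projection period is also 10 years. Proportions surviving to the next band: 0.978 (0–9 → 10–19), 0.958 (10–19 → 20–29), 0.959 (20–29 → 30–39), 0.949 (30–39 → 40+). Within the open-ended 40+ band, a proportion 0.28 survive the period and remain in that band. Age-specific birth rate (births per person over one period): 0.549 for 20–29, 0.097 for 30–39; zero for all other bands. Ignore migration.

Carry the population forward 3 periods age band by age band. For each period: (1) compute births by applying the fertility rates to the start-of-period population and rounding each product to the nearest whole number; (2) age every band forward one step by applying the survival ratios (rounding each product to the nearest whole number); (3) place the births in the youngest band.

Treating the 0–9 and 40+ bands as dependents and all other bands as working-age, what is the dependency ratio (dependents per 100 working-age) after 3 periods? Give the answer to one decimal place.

94.9

Let band 1 be 0–9 through band 5 = 40+.
Period 1.
Births: 5800 × 0.549 = 3184  |  14600 × 0.097 = 1416 ⇒ total 4600
Band 2: 13400 × 0.978 = 13105
Band 3: 13700 × 0.958 = 13125
Band 4: 5800 × 0.959 = 5562
Band 5: 14600 × 0.949 + 4200 × 0.28 = 13855 + 1176 = 15031
Giving 4600 / 13105 / 13125 / 5562 / 15031.
Period 2.
Births: 13125 × 0.549 = 7206  |  5562 × 0.097 = 540 ⇒ total 7746
Band 2: 4600 × 0.978 = 4499
Band 3: 13105 × 0.958 = 12555
Band 4: 13125 × 0.959 = 12587
Band 5: 5562 × 0.949 + 15031 × 0.28 = 5278 + 4209 = 9487
Giving 7746 / 4499 / 12555 / 12587 / 9487.
Period 3.
Births: 12555 × 0.549 = 6893  |  12587 × 0.097 = 1221 ⇒ total 8114
Band 2: 7746 × 0.978 = 7576
Band 3: 4499 × 0.958 = 4310
Band 4: 12555 × 0.959 = 12040
Band 5: 12587 × 0.949 + 9487 × 0.28 = 11945 + 2656 = 14601
Giving 8114 / 7576 / 4310 / 12040 / 14601.
Dependents (band 0–9 + band 40+) = 8114 + 14601 = 22715; working-age = 23926; ratio = 22715/23926 × 100 = 94.9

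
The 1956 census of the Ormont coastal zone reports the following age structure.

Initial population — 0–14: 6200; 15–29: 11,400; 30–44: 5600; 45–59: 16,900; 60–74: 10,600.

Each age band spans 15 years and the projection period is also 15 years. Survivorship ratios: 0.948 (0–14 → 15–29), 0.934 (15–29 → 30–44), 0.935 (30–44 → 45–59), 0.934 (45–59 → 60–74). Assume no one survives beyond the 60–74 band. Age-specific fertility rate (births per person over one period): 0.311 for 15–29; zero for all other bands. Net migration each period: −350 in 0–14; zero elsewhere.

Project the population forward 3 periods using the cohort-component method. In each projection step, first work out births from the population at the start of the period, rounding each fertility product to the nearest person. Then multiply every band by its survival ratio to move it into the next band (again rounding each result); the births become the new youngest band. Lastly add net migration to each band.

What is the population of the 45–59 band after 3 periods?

5133

(Bands numbered youngest = 1 to oldest = 5.)
After projecting period 1:
Births: 11400 × 0.311 = 3545
Band 2: 6200 × 0.948 = 5878
Band 3: 11400 × 0.934 = 10648
Band 4: 5600 × 0.935 = 5236
Band 5: 16900 × 0.934 = 15785
Net migration: Band 1 − 350 → 3195
Giving 3195 / 5878 / 10648 / 5236 / 15785.
After projecting period 2:
Births: 5878 × 0.311 = 1828
Band 2: 3195 × 0.948 = 3029
Band 3: 5878 × 0.934 = 5490
Band 4: 10648 × 0.935 = 9956
Band 5: 5236 × 0.934 = 4890
Net migration: Band 1 − 350 → 1478
Giving 1478 / 3029 / 5490 / 9956 / 4890.
After projecting period 3:
Births: 3029 × 0.311 = 942
Band 2: 1478 × 0.948 = 1401
Band 3: 3029 × 0.934 = 2829
Band 4: 5490 × 0.935 = 5133
Band 5: 9956 × 0.934 = 9299
Net migration: Band 1 − 350 → 592
Giving 592 / 1401 / 2829 / 5133 / 9299.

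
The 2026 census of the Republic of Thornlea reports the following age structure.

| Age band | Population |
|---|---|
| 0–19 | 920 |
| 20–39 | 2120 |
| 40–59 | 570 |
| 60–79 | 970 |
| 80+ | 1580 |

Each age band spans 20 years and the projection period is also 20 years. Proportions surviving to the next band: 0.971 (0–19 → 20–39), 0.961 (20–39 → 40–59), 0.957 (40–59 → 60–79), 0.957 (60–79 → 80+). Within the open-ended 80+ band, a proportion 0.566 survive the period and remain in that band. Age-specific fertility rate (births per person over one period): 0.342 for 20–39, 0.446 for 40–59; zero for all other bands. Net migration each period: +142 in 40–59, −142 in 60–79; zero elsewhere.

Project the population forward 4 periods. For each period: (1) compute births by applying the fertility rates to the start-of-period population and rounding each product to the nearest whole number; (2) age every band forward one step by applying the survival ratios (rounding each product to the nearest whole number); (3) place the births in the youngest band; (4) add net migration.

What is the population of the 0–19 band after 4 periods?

895

Let band 1 be 0–19 through band 5 = 80+.
Period 1.
Births: 2120 × 0.342 = 725  |  570 × 0.446 = 254 ⇒ total 979
Band 2: 920 × 0.971 = 893
Band 3: 2120 × 0.961 = 2037
Band 4: 570 × 0.957 = 545
Band 5: 970 × 0.957 + 1580 × 0.566 = 928 + 894 = 1822
Net migration: Band 3 + 142 → 2179; Band 4 − 142 → 403
Population now: 0–19=979, 20–39=893, 40–59=2179, 60–79=403, 80+=1822
Period 2.
Births: 893 × 0.342 = 305  |  2179 × 0.446 = 972 ⇒ total 1277
Band 2: 979 × 0.971 = 951
Band 3: 893 × 0.961 = 858
Band 4: 2179 × 0.957 = 2085
Band 5: 403 × 0.957 + 1822 × 0.566 = 386 + 1031 = 1417
Net migration: Band 3 + 142 → 1000; Band 4 − 142 → 1943
Population now: 0–19=1277, 20–39=951, 40–59=1000, 60–79=1943, 80+=1417
Period 3.
Births: 951 × 0.342 = 325  |  1000 × 0.446 = 446 ⇒ total 771
Band 2: 1277 × 0.971 = 1240
Band 3: 951 × 0.961 = 914
Band 4: 1000 × 0.957 = 957
Band 5: 1943 × 0.957 + 1417 × 0.566 = 1859 + 802 = 2661
Net migration: Band 3 + 142 → 1056; Band 4 − 142 → 815
Population now: 0–19=771, 20–39=1240, 40–59=1056, 60–79=815, 80+=2661
Period 4.
Births: 1240 × 0.342 = 424  |  1056 × 0.446 = 471 ⇒ total 895
Band 2: 771 × 0.971 = 749
Band 3: 1240 × 0.961 = 1192
Band 4: 1056 × 0.957 = 1011
Band 5: 815 × 0.957 + 2661 × 0.566 = 780 + 1506 = 2286
Net migration: Band 3 + 142 → 1334; Band 4 − 142 → 869
Population now: 0–19=895, 20–39=749, 40–59=1334, 60–79=869, 80+=2286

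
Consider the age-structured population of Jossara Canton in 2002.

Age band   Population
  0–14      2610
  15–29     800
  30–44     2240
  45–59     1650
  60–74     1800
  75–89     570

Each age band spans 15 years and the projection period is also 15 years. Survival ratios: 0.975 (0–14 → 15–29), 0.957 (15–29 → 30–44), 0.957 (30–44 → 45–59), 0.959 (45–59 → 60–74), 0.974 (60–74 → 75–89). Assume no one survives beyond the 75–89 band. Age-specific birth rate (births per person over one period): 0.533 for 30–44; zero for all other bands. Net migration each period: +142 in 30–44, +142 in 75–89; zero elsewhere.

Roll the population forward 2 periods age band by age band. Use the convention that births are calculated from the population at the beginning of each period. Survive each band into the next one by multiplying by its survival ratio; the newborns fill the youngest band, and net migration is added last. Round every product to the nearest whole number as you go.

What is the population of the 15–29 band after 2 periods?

— Period 1 —
Births: 2240 × 0.533 = 1194
15–29: 2610 × 0.975 = 2545
30–44: 800 × 0.957 = 766
45–59: 2240 × 0.957 = 2144
60–74: 1650 × 0.959 = 1582
75–89: 1800 × 0.974 = 1753
Net migration: 30–44 + 142 → 908; 75–89 + 142 → 1895
End of period: [1194, 2545, 908, 2144, 1582, 1895]
— Period 2 —
Births: 908 × 0.533 = 484
15–29: 1194 × 0.975 = 1164
30–44: 2545 × 0.957 = 2436
45–59: 908 × 0.957 = 869
60–74: 2144 × 0.959 = 2056
75–89: 1582 × 0.974 = 1541
Net migration: 30–44 + 142 → 2578; 75–89 + 142 → 1683
End of period: [484, 1164, 2578, 869, 2056, 1683]

1164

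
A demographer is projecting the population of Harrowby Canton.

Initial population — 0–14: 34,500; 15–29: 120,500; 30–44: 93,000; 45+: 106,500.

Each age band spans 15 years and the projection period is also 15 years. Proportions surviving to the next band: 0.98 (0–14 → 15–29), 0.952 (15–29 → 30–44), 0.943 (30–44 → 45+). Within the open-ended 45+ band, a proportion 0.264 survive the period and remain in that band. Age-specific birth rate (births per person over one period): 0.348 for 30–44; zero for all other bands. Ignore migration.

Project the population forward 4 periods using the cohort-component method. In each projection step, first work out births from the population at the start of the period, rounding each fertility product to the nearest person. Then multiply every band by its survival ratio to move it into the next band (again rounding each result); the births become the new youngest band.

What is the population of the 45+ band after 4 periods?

Call the groups 1 to 4, youngest first.
— Period 1 —
Births: 93000 × 0.348 = 32364
Group 2: 34500 × 0.98 = 33810
Group 3: 120500 × 0.952 = 114716
Group 4: 93000 × 0.943 + 106500 × 0.264 = 87699 + 28116 = 115815
End of period: [32364, 33810, 114716, 115815]
— Period 2 —
Births: 114716 × 0.348 = 39921
Group 2: 32364 × 0.98 = 31717
Group 3: 33810 × 0.952 = 32187
Group 4: 114716 × 0.943 + 115815 × 0.264 = 108177 + 30575 = 138752
End of period: [39921, 31717, 32187, 138752]
— Period 3 —
Births: 32187 × 0.348 = 11201
Group 2: 39921 × 0.98 = 39123
Group 3: 31717 × 0.952 = 30195
Group 4: 32187 × 0.943 + 138752 × 0.264 = 30352 + 36631 = 66983
End of period: [11201, 39123, 30195, 66983]
— Period 4 —
Births: 30195 × 0.348 = 10508
Group 2: 11201 × 0.98 = 10977
Group 3: 39123 × 0.952 = 37245
Group 4: 30195 × 0.943 + 66983 × 0.264 = 28474 + 17684 = 46158
End of period: [10508, 10977, 37245, 46158]

46158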